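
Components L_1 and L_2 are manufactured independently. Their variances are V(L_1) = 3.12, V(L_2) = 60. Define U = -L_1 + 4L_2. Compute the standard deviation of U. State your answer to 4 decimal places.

By independence, V(U) = (-1)²V(L_1) + (4)²V(L_2)
= (-1)²·3.12 + (4)²·60 = 963.12
σ(U) = √963.12 ≈ 31.0342

31.0342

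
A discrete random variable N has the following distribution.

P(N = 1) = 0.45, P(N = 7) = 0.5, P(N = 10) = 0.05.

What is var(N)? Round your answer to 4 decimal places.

E[N] = (1)(0.45) + (7)(0.5) + (10)(0.05) = 4.45
E[N²] = (1)²(0.45) + (7)²(0.5) + (10)²(0.05) = 29.95
var(N) = E[N²] − (E[N])² = 29.95 − (4.45)² = 10.1475

10.1475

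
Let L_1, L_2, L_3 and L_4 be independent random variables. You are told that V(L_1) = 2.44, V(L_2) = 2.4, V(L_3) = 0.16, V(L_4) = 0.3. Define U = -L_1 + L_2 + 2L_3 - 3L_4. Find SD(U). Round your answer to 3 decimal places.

By independence, V(U) = (-1)²V(L_1) + (1)²V(L_2) + (2)²V(L_3) + (-3)²V(L_4)
= (-1)²·2.44 + (1)²·2.4 + (2)²·0.16 + (-3)²·0.3 = 8.18
SD(U) = √8.18 ≈ 2.860

2.860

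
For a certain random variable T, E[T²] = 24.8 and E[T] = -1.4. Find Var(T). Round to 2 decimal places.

Var(T) = 24.8 − (-1.4)² = 22.84

22.84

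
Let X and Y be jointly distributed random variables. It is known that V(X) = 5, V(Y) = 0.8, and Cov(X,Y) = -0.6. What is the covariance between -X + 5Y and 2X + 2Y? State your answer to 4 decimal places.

Cov(-X + 5Y, 2X + 2Y) = (-1)(2)V(X) + (5)(2)V(Y) + [(-1)(2) + (5)(2)]Cov(X,Y)
= -2·5 + 10·0.8 + 8·-0.6 = -6.8

-6.8000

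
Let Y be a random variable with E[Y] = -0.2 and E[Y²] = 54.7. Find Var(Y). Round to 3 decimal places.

54.660

Var(Y) = 54.7 − (-0.2)² = 54.66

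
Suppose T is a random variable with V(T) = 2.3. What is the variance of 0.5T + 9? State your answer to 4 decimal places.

0.5750

V(0.5T + 9) = (0.5)²·V(T) = 0.25·2.3 = 0.575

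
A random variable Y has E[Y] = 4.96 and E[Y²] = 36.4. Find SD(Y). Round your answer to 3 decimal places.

Var(Y) = 36.4 − (4.96)² = 11.7984
SD(Y) = √11.7984 ≈ 3.435

3.435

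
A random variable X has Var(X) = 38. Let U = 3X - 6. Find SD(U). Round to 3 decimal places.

18.493

Var(3X - 6) = (3)²·38 = 342
SD(U) = √342 ≈ 18.493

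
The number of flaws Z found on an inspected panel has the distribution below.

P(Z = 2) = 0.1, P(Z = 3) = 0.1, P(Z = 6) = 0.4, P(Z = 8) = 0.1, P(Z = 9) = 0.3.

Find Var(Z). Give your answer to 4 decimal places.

E[Z] = (2)(0.1) + (3)(0.1) + (6)(0.4) + (8)(0.1) + (9)(0.3) = 6.4
E[Z²] = (2)²(0.1) + (3)²(0.1) + (6)²(0.4) + (8)²(0.1) + (9)²(0.3) = 46.4
Var(Z) = E[Z²] − (E[Z])² = 46.4 − (6.4)² = 5.44

5.4400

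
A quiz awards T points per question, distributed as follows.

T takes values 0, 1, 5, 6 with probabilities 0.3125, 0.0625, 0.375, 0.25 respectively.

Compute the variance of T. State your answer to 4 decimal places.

E[T] = (0)(0.3125) + (1)(0.0625) + (5)(0.375) + (6)(0.25) = 3.4375
E[T²] = (0)²(0.3125) + (1)²(0.0625) + (5)²(0.375) + (6)²(0.25) = 18.4375
Var(T) = E[T²] − (E[T])² = 18.4375 − (3.4375)² = 6.62109375

6.6211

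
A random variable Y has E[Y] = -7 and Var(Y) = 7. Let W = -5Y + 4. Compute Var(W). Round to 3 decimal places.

175.000

Var(-5Y + 4) = (-5)²·Var(Y) = 25·7 = 175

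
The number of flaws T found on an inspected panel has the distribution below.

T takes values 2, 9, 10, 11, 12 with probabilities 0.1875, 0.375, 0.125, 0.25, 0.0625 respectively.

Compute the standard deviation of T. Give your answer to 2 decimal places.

E[T] = (2)(0.1875) + (9)(0.375) + (10)(0.125) + (11)(0.25) + (12)(0.0625) = 8.5
E[T²] = (2)²(0.1875) + (9)²(0.375) + (10)²(0.125) + (11)²(0.25) + (12)²(0.0625) = 82.875
var(T) = E[T²] − (E[T])² = 82.875 − (8.5)² = 10.625
sd(T) = √10.625 ≈ 3.26

3.26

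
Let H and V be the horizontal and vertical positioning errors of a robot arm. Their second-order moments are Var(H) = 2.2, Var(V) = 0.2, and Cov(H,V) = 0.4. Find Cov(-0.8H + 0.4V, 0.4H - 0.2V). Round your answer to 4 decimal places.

Cov(-0.8H + 0.4V, 0.4H - 0.2V) = (-0.8)(0.4)Var(H) + (0.4)(-0.2)Var(V) + [(-0.8)(-0.2) + (0.4)(0.4)]Cov(H,V)
= -0.32·2.2 + -0.08·0.2 + 0.32·0.4 = -0.592

-0.5920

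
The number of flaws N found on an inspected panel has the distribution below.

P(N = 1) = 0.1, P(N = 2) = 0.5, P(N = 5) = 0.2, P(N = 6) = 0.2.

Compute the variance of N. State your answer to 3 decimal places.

3.410

E[N] = (1)(0.1) + (2)(0.5) + (5)(0.2) + (6)(0.2) = 3.3
E[N²] = (1)²(0.1) + (2)²(0.5) + (5)²(0.2) + (6)²(0.2) = 14.3
V(N) = E[N²] − (E[N])² = 14.3 − (3.3)² = 3.41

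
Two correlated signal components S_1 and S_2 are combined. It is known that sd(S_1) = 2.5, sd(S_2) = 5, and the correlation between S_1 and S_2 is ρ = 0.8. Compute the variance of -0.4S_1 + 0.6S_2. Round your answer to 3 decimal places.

Var(S_1) = (2.5)² = 6.25;  Var(S_2) = (5)² = 25
Cov(S_1,S_2) = ρ·sd(S_1)·sd(S_2) = 0.8·2.5·5 = 10
Var(-0.4S_1 + 0.6S_2) = (-0.4)²·Var(S_1) + (0.6)²·Var(S_2) + 2·(-0.4)·(0.6)·Cov(S_1,S_2)
= 0.16·6.25 + 0.36·25 + -0.48·10 = 5.2

5.200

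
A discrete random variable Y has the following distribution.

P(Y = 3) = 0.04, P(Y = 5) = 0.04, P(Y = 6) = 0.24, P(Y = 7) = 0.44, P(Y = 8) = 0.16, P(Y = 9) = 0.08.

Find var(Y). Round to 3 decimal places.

1.494

E[Y] = (3)(0.04) + (5)(0.04) + (6)(0.24) + (7)(0.44) + (8)(0.16) + (9)(0.08) = 6.84
E[Y²] = (3)²(0.04) + (5)²(0.04) + (6)²(0.24) + (7)²(0.44) + (8)²(0.16) + (9)²(0.08) = 48.28
var(Y) = E[Y²] − (E[Y])² = 48.28 − (6.84)² = 1.4944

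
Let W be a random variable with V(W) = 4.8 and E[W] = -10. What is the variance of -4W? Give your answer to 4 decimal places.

V(-4W) = (-4)²·V(W) = 16·4.8 = 76.8

76.8000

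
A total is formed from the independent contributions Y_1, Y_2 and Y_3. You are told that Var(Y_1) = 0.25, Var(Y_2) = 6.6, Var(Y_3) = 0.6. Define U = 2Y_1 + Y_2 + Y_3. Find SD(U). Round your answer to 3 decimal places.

2.864

By independence, Var(U) = (2)²Var(Y_1) + (1)²Var(Y_2) + (1)²Var(Y_3)
= (2)²·0.25 + (1)²·6.6 + (1)²·0.6 = 8.2
SD(U) = √8.2 ≈ 2.864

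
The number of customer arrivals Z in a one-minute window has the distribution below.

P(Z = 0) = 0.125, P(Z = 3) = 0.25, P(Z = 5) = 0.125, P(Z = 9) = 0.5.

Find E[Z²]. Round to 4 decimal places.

E[Z²] = (0)²(0.125) + (3)²(0.25) + (5)²(0.125) + (9)²(0.5) = 45.875

45.8750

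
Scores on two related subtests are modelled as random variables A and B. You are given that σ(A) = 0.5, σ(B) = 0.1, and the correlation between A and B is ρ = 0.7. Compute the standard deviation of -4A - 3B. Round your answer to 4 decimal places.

2.2204

Var(A) = (0.5)² = 0.25;  Var(B) = (0.1)² = 0.01
cov(A,B) = ρ·σ(A)·σ(B) = 0.7·0.5·0.1 = 0.035
Var(-4A - 3B) = (-4)²·Var(A) + (-3)²·Var(B) + 2·(-4)·(-3)·cov(A,B)
= 16·0.25 + 9·0.01 + 24·0.035 = 4.93
σ(-4A - 3B) = √4.93 ≈ 2.2204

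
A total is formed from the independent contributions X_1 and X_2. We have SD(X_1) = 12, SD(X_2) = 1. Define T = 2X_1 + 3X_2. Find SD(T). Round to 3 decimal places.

24.187

var(X_1) = 144, var(X_2) = 1
By independence, var(T) = (2)²var(X_1) + (3)²var(X_2)
= (2)²·144 + (3)²·1 = 585
SD(T) = √585 ≈ 24.187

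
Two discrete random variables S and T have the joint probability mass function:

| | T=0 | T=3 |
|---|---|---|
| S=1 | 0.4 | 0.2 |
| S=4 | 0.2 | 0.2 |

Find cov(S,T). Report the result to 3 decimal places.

0.360

E[S] = 2.2,  E[T] = 1.2
E[ST] = 3
cov(S,T) = E[ST] − E[S]E[T] = 3 − (2.2)(1.2) = 0.36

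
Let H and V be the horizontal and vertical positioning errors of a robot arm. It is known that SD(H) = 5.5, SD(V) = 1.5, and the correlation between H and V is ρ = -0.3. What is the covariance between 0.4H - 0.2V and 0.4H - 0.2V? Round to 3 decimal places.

var(H) = (5.5)² = 30.25;  var(V) = (1.5)² = 2.25
Cov(H,V) = ρ·SD(H)·SD(V) = -0.3·5.5·1.5 = -2.475
Cov(0.4H - 0.2V, 0.4H - 0.2V) = (0.4)(0.4)var(H) + (-0.2)(-0.2)var(V) + [(0.4)(-0.2) + (-0.2)(0.4)]Cov(H,V)
= 0.16·30.25 + 0.04·2.25 + -0.16·-2.475 = 5.326

5.326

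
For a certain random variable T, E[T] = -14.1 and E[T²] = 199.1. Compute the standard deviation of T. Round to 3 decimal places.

Var(T) = 199.1 − (-14.1)² = 0.29
σ(T) = √0.29 ≈ 0.539

0.539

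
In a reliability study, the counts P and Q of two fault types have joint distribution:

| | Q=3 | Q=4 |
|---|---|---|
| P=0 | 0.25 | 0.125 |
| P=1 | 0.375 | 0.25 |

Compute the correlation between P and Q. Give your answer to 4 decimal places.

E[P] = 0.625,  E[Q] = 3.375
E[PQ] = 2.125
cov(P,Q) = E[PQ] − E[P]E[Q] = 2.125 − (0.625)(3.375) = 0.015625
Var(P) = 0.234375,  Var(Q) = 0.234375
ρ = 0.015625 / √(0.234375·0.234375) ≈ 0.0667

0.0667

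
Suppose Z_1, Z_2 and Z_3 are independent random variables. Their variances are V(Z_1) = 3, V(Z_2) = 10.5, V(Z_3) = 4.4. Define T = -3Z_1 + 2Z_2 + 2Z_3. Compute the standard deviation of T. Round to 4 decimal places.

By independence, V(T) = (-3)²V(Z_1) + (2)²V(Z_2) + (2)²V(Z_3)
= (-3)²·3 + (2)²·10.5 + (2)²·4.4 = 86.6
SD(T) = √86.6 ≈ 9.3059

9.3059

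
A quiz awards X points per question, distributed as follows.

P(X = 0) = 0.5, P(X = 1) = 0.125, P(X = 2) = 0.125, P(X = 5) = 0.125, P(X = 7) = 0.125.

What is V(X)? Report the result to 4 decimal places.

E[X] = (0)(0.5) + (1)(0.125) + (2)(0.125) + (5)(0.125) + (7)(0.125) = 1.875
E[X²] = (0)²(0.5) + (1)²(0.125) + (2)²(0.125) + (5)²(0.125) + (7)²(0.125) = 9.875
V(X) = E[X²] − (E[X])² = 9.875 − (1.875)² = 6.359375

6.3594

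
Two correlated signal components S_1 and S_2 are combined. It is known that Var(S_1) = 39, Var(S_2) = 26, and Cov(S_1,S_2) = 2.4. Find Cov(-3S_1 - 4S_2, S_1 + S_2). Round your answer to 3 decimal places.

-237.800

Cov(-3S_1 - 4S_2, S_1 + S_2) = (-3)(1)Var(S_1) + (-4)(1)Var(S_2) + [(-3)(1) + (-4)(1)]Cov(S_1,S_2)
= -3·39 + -4·26 + -7·2.4 = -237.8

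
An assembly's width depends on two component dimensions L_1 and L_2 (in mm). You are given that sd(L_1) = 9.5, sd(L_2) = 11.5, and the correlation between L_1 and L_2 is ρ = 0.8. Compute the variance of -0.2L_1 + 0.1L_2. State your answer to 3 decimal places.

Var(L_1) = (9.5)² = 90.25;  Var(L_2) = (11.5)² = 132.25
Cov(L_1,L_2) = ρ·sd(L_1)·sd(L_2) = 0.8·9.5·11.5 = 87.4
Var(-0.2L_1 + 0.1L_2) = (-0.2)²·Var(L_1) + (0.1)²·Var(L_2) + 2·(-0.2)·(0.1)·Cov(L_1,L_2)
= 0.04·90.25 + 0.01·132.25 + -0.04·87.4 = 1.4365

1.437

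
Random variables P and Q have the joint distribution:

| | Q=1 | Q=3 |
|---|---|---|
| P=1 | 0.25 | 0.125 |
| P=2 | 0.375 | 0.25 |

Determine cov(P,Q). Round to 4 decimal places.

E[P] = 1.625,  E[Q] = 1.75
E[PQ] = 2.875
cov(P,Q) = E[PQ] − E[P]E[Q] = 2.875 − (1.625)(1.75) = 0.03125

0.0313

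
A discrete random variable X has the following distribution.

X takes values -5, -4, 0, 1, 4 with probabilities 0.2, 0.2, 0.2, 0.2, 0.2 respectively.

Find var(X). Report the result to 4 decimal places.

10.9600

E[X] = (-5)(0.2) + (-4)(0.2) + (0)(0.2) + (1)(0.2) + (4)(0.2) = -0.8
E[X²] = (-5)²(0.2) + (-4)²(0.2) + (0)²(0.2) + (1)²(0.2) + (4)²(0.2) = 11.6
var(X) = E[X²] − (E[X])² = 11.6 − (-0.8)² = 10.96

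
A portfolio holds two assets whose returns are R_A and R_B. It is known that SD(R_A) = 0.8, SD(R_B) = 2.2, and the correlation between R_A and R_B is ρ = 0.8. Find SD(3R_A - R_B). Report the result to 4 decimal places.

var(R_A) = (0.8)² = 0.64;  var(R_B) = (2.2)² = 4.84
Cov(R_A,R_B) = ρ·SD(R_A)·SD(R_B) = 0.8·0.8·2.2 = 1.408
var(3R_A - R_B) = (3)²·var(R_A) + (-1)²·var(R_B) + 2·(3)·(-1)·Cov(R_A,R_B)
= 9·0.64 + 1·4.84 + -6·1.408 = 2.152
SD(3R_A - R_B) = √2.152 ≈ 1.4670

1.4670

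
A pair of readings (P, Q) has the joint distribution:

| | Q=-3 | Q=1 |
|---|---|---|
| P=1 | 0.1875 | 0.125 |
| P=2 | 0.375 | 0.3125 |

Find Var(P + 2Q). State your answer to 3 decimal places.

E[P] = 1.6875,  E[Q] = -1.25,  E[PQ] = -2.0625
Var(P) = 3.0625 − (1.6875)² = 0.21484375;  Var(Q) = 5.5 − (-1.25)² = 3.9375
Cov(P,Q) = -2.0625 − (1.6875)(-1.25) = 0.046875
Var(P + 2Q) = (1)²·0.21484375 + (2)²·3.9375 + 2·(1)·(2)·0.046875 = 16.15234375

16.152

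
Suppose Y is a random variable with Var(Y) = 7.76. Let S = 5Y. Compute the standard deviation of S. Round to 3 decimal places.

13.928

Var(5Y) = (5)²·7.76 = 194
sd(S) = √194 ≈ 13.928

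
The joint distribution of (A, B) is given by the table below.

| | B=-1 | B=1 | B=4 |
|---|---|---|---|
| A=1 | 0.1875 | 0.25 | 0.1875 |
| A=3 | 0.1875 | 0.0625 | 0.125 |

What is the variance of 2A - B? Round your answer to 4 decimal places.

E[A] = 1.75,  E[B] = 1.1875,  E[AB] = 1.9375
Var(A) = 4 − (1.75)² = 0.9375;  Var(B) = 5.6875 − (1.1875)² = 4.27734375
cov(A,B) = 1.9375 − (1.75)(1.1875) = -0.140625
Var(2A - B) = (2)²·0.9375 + (-1)²·4.27734375 + 2·(2)·(-1)·-0.140625 = 8.58984375

8.5898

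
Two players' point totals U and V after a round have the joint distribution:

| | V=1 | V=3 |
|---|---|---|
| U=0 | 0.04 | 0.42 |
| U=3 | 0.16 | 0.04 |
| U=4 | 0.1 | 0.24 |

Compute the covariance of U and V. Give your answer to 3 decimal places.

-0.584

E[U] = 1.96,  E[V] = 2.4
E[UV] = 4.12
cov(U,V) = E[UV] − E[U]E[V] = 4.12 − (1.96)(2.4) = -0.584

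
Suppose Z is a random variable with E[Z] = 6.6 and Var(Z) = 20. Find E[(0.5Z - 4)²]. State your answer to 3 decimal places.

5.490

E[0.5Z - 4] = 0.5·6.6 − 4 = -0.7
Var(0.5Z - 4) = (0.5)²·20 = 5
E[(0.5Z - 4)²] = Var((0.5Z - 4)) + (E[(0.5Z - 4)])² = 5 + (-0.7)² = 5.49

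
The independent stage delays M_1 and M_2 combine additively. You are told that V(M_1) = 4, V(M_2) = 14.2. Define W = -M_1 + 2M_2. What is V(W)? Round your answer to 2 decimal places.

60.80

By independence, V(W) = (-1)²V(M_1) + (2)²V(M_2)
= (-1)²·4 + (2)²·14.2 = 60.8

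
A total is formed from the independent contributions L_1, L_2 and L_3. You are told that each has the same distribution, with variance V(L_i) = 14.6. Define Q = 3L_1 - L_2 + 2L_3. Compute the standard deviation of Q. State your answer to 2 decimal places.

14.30

By independence, V(Q) = (3)²V(L_1) + (-1)²V(L_2) + (2)²V(L_3)
= (3)²·14.6 + (-1)²·14.6 + (2)²·14.6 = 204.4
SD(Q) = √204.4 ≈ 14.30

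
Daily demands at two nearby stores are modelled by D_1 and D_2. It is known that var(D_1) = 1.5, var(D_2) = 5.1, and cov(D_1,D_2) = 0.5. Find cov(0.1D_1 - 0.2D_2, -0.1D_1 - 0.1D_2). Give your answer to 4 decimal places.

0.0920

cov(0.1D_1 - 0.2D_2, -0.1D_1 - 0.1D_2) = (0.1)(-0.1)var(D_1) + (-0.2)(-0.1)var(D_2) + [(0.1)(-0.1) + (-0.2)(-0.1)]cov(D_1,D_2)
= -0.01·1.5 + 0.02·5.1 + 0.01·0.5 = 0.092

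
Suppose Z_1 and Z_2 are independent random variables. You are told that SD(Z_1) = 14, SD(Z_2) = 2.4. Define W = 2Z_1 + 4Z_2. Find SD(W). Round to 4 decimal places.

var(Z_1) = 196, var(Z_2) = 5.76
By independence, var(W) = (2)²var(Z_1) + (4)²var(Z_2)
= (2)²·196 + (4)²·5.76 = 876.16
SD(W) = √876.16 ≈ 29.6000

29.6000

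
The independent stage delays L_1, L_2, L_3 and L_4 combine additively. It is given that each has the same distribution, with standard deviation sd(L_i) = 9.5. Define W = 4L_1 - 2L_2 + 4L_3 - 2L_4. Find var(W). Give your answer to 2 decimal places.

3610.00

var(L_i) = (9.5)² = 90.25
By independence, var(W) = (4)²var(L_1) + (-2)²var(L_2) + (4)²var(L_3) + (-2)²var(L_4)
= (4)²·90.25 + (-2)²·90.25 + (4)²·90.25 + (-2)²·90.25 = 3610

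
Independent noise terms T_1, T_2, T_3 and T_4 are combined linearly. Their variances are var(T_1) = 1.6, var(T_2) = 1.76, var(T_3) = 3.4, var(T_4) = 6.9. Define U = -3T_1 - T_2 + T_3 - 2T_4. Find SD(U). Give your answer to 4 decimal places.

6.8673

By independence, var(U) = (-3)²var(T_1) + (-1)²var(T_2) + (1)²var(T_3) + (-2)²var(T_4)
= (-3)²·1.6 + (-1)²·1.76 + (1)²·3.4 + (-2)²·6.9 = 47.16
SD(U) = √47.16 ≈ 6.8673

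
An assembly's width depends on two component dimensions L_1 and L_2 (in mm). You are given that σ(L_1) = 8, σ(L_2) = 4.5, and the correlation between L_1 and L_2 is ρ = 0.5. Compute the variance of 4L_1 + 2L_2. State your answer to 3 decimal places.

1393.000

Var(L_1) = (8)² = 64;  Var(L_2) = (4.5)² = 20.25
Cov(L_1,L_2) = ρ·σ(L_1)·σ(L_2) = 0.5·8·4.5 = 18
Var(4L_1 + 2L_2) = (4)²·Var(L_1) + (2)²·Var(L_2) + 2·(4)·(2)·Cov(L_1,L_2)
= 16·64 + 4·20.25 + 16·18 = 1393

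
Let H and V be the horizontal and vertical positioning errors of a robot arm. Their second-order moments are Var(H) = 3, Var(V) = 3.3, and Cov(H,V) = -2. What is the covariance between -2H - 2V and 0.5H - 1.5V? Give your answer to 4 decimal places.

Cov(-2H - 2V, 0.5H - 1.5V) = (-2)(0.5)Var(H) + (-2)(-1.5)Var(V) + [(-2)(-1.5) + (-2)(0.5)]Cov(H,V)
= -1·3 + 3·3.3 + 2·-2 = 2.9

2.9000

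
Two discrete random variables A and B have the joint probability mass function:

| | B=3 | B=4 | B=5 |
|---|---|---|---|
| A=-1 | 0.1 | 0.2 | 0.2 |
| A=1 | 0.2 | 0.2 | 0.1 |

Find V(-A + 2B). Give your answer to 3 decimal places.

E[A] = 0,  E[B] = 4,  E[AB] = -0.2
V(A) = 1 − (0)² = 1;  V(B) = 16.6 − (4)² = 0.6
cov(A,B) = -0.2 − (0)(4) = -0.2
V(-A + 2B) = (-1)²·1 + (2)²·0.6 + 2·(-1)·(2)·-0.2 = 4.2

4.200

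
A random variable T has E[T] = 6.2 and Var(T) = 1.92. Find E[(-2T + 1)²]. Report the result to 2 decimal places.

137.64

E[-2T + 1] = -2·6.2 + 1 = -11.4
Var(-2T + 1) = (-2)²·1.92 = 7.68
E[(-2T + 1)²] = Var((-2T + 1)) + (E[(-2T + 1)])² = 7.68 + (-11.4)² = 137.64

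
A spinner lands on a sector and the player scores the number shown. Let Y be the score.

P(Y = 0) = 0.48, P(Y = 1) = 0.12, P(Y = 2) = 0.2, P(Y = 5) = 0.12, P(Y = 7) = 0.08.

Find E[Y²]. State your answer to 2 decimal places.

7.84

E[Y²] = (0)²(0.48) + (1)²(0.12) + (2)²(0.2) + (5)²(0.12) + (7)²(0.08) = 7.84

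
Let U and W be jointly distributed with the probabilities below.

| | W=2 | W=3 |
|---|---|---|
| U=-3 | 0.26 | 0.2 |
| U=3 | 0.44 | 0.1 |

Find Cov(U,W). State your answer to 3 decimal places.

E[U] = 0.24,  E[W] = 2.3
E[UW] = 0.18
Cov(U,W) = E[UW] − E[U]E[W] = 0.18 − (0.24)(2.3) = -0.372

-0.372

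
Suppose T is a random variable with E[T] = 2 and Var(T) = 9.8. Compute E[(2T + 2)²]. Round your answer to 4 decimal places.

E[2T + 2] = 2·2 + 2 = 6
Var(2T + 2) = (2)²·9.8 = 39.2
E[(2T + 2)²] = Var((2T + 2)) + (E[(2T + 2)])² = 39.2 + (6)² = 75.2

75.2000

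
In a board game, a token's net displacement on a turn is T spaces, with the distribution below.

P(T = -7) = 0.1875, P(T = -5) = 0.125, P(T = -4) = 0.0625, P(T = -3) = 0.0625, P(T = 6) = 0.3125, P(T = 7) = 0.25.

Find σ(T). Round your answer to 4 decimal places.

5.9844

E[T] = (-7)(0.1875) + (-5)(0.125) + (-4)(0.0625) + (-3)(0.0625) + (6)(0.3125) + (7)(0.25) = 1.25
E[T²] = (-7)²(0.1875) + (-5)²(0.125) + (-4)²(0.0625) + (-3)²(0.0625) + (6)²(0.3125) + (7)²(0.25) = 37.375
V(T) = E[T²] − (E[T])² = 37.375 − (1.25)² = 35.8125
σ(T) = √35.8125 ≈ 5.9844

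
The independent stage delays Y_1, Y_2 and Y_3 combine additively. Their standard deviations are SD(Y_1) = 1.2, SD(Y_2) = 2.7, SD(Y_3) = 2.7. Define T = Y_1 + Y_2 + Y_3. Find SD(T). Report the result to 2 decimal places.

4.00

var(Y_1) = 1.44, var(Y_2) = 7.29, var(Y_3) = 7.29
By independence, var(T) = (1)²var(Y_1) + (1)²var(Y_2) + (1)²var(Y_3)
= (1)²·1.44 + (1)²·7.29 + (1)²·7.29 = 16.02
SD(T) = √16.02 ≈ 4.00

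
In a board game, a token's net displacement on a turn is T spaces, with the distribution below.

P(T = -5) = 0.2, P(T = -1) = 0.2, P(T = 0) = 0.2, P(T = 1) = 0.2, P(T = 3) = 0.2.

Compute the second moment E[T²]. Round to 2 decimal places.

E[T²] = (-5)²(0.2) + (-1)²(0.2) + (0)²(0.2) + (1)²(0.2) + (3)²(0.2) = 7.2

7.20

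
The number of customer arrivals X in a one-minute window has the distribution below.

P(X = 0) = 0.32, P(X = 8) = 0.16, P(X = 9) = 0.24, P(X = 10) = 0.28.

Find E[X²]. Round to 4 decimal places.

57.6800

E[X²] = (0)²(0.32) + (8)²(0.16) + (9)²(0.24) + (10)²(0.28) = 57.68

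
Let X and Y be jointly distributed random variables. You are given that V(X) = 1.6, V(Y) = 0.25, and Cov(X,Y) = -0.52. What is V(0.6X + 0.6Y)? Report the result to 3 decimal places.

V(0.6X + 0.6Y) = (0.6)²·V(X) + (0.6)²·V(Y) + 2·(0.6)·(0.6)·Cov(X,Y)
= 0.36·1.6 + 0.36·0.25 + 0.72·-0.52 = 0.2916

0.292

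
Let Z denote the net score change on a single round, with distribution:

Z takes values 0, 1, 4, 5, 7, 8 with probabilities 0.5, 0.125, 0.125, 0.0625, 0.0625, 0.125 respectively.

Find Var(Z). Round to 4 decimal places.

E[Z] = (0)(0.5) + (1)(0.125) + (4)(0.125) + (5)(0.0625) + (7)(0.0625) + (8)(0.125) = 2.375
E[Z²] = (0)²(0.5) + (1)²(0.125) + (4)²(0.125) + (5)²(0.0625) + (7)²(0.0625) + (8)²(0.125) = 14.75
Var(Z) = E[Z²] − (E[Z])² = 14.75 − (2.375)² = 9.109375

9.1094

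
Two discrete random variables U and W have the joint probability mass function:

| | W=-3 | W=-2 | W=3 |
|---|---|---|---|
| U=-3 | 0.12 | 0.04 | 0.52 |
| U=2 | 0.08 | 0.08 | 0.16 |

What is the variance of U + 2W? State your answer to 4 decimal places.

E[U] = -1.4,  E[W] = 1.2,  E[UW] = -3.2
Var(U) = 7.4 − (-1.4)² = 5.44;  Var(W) = 8.4 − (1.2)² = 6.96
cov(U,W) = -3.2 − (-1.4)(1.2) = -1.52
Var(U + 2W) = (1)²·5.44 + (2)²·6.96 + 2·(1)·(2)·-1.52 = 27.2

27.2000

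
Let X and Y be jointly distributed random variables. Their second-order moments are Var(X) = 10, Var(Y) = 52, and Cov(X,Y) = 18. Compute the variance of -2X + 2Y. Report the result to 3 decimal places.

Var(-2X + 2Y) = (-2)²·Var(X) + (2)²·Var(Y) + 2·(-2)·(2)·Cov(X,Y)
= 4·10 + 4·52 + -8·18 = 104

104.000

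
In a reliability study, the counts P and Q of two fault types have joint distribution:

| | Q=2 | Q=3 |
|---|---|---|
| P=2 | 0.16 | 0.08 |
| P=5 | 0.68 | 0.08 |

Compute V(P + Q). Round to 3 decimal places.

1.526

E[P] = 4.28,  E[Q] = 2.16,  E[PQ] = 9.12
V(P) = 19.96 − (4.28)² = 1.6416;  V(Q) = 4.8 − (2.16)² = 0.1344
cov(P,Q) = 9.12 − (4.28)(2.16) = -0.1248
V(P + Q) = (1)²·1.6416 + (1)²·0.1344 + 2·(1)·(1)·-0.1248 = 1.5264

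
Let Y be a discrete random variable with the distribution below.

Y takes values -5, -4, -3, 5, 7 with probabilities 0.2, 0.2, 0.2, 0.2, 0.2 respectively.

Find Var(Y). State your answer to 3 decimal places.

24.800

E[Y] = (-5)(0.2) + (-4)(0.2) + (-3)(0.2) + (5)(0.2) + (7)(0.2) = 0
E[Y²] = (-5)²(0.2) + (-4)²(0.2) + (-3)²(0.2) + (5)²(0.2) + (7)²(0.2) = 24.8
Var(Y) = E[Y²] − (E[Y])² = 24.8 − (0)² = 24.8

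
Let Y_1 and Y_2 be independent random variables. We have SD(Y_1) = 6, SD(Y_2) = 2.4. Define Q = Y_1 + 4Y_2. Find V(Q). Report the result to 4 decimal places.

V(Y_1) = 36, V(Y_2) = 5.76
By independence, V(Q) = (1)²V(Y_1) + (4)²V(Y_2)
= (1)²·36 + (4)²·5.76 = 128.16

128.1600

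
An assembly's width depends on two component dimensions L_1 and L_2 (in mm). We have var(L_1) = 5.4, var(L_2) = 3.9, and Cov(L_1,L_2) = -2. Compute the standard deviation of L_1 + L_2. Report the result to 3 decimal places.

2.302

var(L_1 + L_2) = (1)²·var(L_1) + (1)²·var(L_2) + 2·(1)·(1)·Cov(L_1,L_2)
= 1·5.4 + 1·3.9 + 2·-2 = 5.3
SD(L_1 + L_2) = √5.3 ≈ 2.302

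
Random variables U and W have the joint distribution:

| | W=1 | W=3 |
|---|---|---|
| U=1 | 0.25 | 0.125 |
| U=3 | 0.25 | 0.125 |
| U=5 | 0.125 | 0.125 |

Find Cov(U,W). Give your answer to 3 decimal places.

E[U] = 2.75,  E[W] = 1.75
E[UW] = 5
Cov(U,W) = E[UW] − E[U]E[W] = 5 − (2.75)(1.75) = 0.1875

0.188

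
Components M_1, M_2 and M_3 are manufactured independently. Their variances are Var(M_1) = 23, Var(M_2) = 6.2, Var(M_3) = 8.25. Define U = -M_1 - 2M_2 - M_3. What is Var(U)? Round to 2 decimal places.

56.05

By independence, Var(U) = (-1)²Var(M_1) + (-2)²Var(M_2) + (-1)²Var(M_3)
= (-1)²·23 + (-2)²·6.2 + (-1)²·8.25 = 56.05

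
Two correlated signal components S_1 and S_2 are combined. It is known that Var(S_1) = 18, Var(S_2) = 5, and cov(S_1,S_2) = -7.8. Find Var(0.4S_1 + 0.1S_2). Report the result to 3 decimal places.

Var(0.4S_1 + 0.1S_2) = (0.4)²·Var(S_1) + (0.1)²·Var(S_2) + 2·(0.4)·(0.1)·cov(S_1,S_2)
= 0.16·18 + 0.01·5 + 0.08·-7.8 = 2.306

2.306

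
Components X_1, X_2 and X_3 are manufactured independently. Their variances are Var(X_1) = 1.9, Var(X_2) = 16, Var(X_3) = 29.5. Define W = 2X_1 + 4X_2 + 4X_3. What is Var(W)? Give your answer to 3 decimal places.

735.600

By independence, Var(W) = (2)²Var(X_1) + (4)²Var(X_2) + (4)²Var(X_3)
= (2)²·1.9 + (4)²·16 + (4)²·29.5 = 735.6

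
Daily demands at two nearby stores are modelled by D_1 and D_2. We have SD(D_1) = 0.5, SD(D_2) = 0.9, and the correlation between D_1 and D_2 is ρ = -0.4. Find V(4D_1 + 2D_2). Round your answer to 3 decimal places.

4.360

V(D_1) = (0.5)² = 0.25;  V(D_2) = (0.9)² = 0.81
Cov(D_1,D_2) = ρ·SD(D_1)·SD(D_2) = -0.4·0.5·0.9 = -0.18
V(4D_1 + 2D_2) = (4)²·V(D_1) + (2)²·V(D_2) + 2·(4)·(2)·Cov(D_1,D_2)
= 16·0.25 + 4·0.81 + 16·-0.18 = 4.36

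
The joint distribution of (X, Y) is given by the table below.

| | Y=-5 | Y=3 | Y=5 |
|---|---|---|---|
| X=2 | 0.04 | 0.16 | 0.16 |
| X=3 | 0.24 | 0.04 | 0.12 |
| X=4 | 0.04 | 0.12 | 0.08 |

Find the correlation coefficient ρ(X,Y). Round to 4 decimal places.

E[X] = 2.88,  E[Y] = 1.16
E[XY] = 2.96
cov(X,Y) = E[XY] − E[X]E[Y] = 2.96 − (2.88)(1.16) = -0.3808
V(X) = 0.5856,  V(Y) = 18.5344
ρ = -0.3808 / √(0.5856·18.5344) ≈ -0.1156

-0.1156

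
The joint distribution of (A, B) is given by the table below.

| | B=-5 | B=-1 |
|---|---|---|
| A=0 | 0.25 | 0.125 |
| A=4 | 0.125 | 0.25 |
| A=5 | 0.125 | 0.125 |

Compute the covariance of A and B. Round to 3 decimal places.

1.000

E[A] = 2.75,  E[B] = -3
E[AB] = -7.25
cov(A,B) = E[AB] − E[A]E[B] = -7.25 − (2.75)(-3) = 1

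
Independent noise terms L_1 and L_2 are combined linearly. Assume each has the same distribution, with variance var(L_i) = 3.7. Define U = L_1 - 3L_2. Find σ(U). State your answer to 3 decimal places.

6.083

By independence, var(U) = (1)²var(L_1) + (-3)²var(L_2)
= (1)²·3.7 + (-3)²·3.7 = 37
σ(U) = √37 ≈ 6.083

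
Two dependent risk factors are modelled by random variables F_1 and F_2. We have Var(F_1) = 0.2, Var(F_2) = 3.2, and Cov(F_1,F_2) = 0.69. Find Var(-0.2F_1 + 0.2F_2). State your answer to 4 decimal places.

Var(-0.2F_1 + 0.2F_2) = (-0.2)²·Var(F_1) + (0.2)²·Var(F_2) + 2·(-0.2)·(0.2)·Cov(F_1,F_2)
= 0.04·0.2 + 0.04·3.2 + -0.08·0.69 = 0.0808

0.0808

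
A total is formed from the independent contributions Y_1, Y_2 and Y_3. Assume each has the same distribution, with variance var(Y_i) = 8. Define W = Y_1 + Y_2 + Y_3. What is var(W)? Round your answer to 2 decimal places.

24.00

By independence, var(W) = (1)²var(Y_1) + (1)²var(Y_2) + (1)²var(Y_3)
= (1)²·8 + (1)²·8 + (1)²·8 = 24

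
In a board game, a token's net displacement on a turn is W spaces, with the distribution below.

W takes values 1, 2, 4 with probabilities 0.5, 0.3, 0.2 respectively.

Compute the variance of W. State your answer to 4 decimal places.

1.2900

E[W] = (1)(0.5) + (2)(0.3) + (4)(0.2) = 1.9
E[W²] = (1)²(0.5) + (2)²(0.3) + (4)²(0.2) = 4.9
var(W) = E[W²] − (E[W])² = 4.9 − (1.9)² = 1.29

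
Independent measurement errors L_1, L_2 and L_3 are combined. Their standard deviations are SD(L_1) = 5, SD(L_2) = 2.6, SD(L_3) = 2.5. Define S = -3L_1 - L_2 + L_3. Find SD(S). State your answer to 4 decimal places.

Var(L_1) = 25, Var(L_2) = 6.76, Var(L_3) = 6.25
By independence, Var(S) = (-3)²Var(L_1) + (-1)²Var(L_2) + (1)²Var(L_3)
= (-3)²·25 + (-1)²·6.76 + (1)²·6.25 = 238.01
SD(S) = √238.01 ≈ 15.4276

15.4276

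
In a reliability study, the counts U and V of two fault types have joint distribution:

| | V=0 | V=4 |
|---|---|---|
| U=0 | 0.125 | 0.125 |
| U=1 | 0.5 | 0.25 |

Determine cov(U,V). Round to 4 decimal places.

-0.1250

E[U] = 0.75,  E[V] = 1.5
E[UV] = 1
cov(U,V) = E[UV] − E[U]E[V] = 1 − (0.75)(1.5) = -0.125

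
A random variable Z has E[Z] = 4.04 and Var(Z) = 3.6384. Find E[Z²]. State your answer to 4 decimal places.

E[Z²] = Var(Z) + (E[Z])² = 3.6384 + (4.04)² = 19.96

19.9600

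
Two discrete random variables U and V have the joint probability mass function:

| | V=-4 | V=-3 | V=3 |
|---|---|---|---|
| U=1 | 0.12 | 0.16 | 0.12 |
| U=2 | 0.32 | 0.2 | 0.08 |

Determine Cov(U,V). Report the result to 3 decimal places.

E[U] = 1.6,  E[V] = -2.24
E[UV] = -3.88
Cov(U,V) = E[UV] − E[U]E[V] = -3.88 − (1.6)(-2.24) = -0.296

-0.296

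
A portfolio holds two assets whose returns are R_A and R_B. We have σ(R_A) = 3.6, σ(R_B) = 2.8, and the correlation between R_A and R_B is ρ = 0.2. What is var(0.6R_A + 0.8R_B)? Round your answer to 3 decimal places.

11.619

var(R_A) = (3.6)² = 12.96;  var(R_B) = (2.8)² = 7.84
cov(R_A,R_B) = ρ·σ(R_A)·σ(R_B) = 0.2·3.6·2.8 = 2.016
var(0.6R_A + 0.8R_B) = (0.6)²·var(R_A) + (0.8)²·var(R_B) + 2·(0.6)·(0.8)·cov(R_A,R_B)
= 0.36·12.96 + 0.64·7.84 + 0.96·2.016 = 11.61856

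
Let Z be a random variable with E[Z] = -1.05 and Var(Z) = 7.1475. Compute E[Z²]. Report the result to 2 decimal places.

8.25

E[Z²] = Var(Z) + (E[Z])² = 7.1475 + (-1.05)² = 8.25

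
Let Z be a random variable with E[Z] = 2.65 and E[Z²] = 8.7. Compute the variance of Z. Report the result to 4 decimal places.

1.6775

Var(Z) = 8.7 − (2.65)² = 1.6775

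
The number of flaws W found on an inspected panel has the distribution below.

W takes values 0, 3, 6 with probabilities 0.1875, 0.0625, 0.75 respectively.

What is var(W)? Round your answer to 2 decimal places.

5.59

E[W] = (0)(0.1875) + (3)(0.0625) + (6)(0.75) = 4.6875
E[W²] = (0)²(0.1875) + (3)²(0.0625) + (6)²(0.75) = 27.5625
var(W) = E[W²] − (E[W])² = 27.5625 − (4.6875)² = 5.58984375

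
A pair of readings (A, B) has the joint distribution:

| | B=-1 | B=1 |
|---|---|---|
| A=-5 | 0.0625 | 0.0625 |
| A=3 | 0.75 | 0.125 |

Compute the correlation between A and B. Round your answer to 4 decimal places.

E[A] = 2,  E[B] = -0.625
E[AB] = -1.875
Cov(A,B) = E[AB] − E[A]E[B] = -1.875 − (2)(-0.625) = -0.625
V(A) = 7,  V(B) = 0.609375
ρ = -0.625 / √(7·0.609375) ≈ -0.3026

-0.3026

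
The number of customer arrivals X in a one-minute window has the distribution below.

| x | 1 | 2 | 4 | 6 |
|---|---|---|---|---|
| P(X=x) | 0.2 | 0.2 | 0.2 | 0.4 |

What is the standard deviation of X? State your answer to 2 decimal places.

2.04

E[X] = (1)(0.2) + (2)(0.2) + (4)(0.2) + (6)(0.4) = 3.8
E[X²] = (1)²(0.2) + (2)²(0.2) + (4)²(0.2) + (6)²(0.4) = 18.6
Var(X) = E[X²] − (E[X])² = 18.6 − (3.8)² = 4.16
SD(X) = √4.16 ≈ 2.04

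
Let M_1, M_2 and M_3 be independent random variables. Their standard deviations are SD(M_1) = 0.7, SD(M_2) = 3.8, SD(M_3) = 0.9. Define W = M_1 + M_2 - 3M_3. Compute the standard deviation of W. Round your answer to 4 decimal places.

4.7138

V(M_1) = 0.49, V(M_2) = 14.44, V(M_3) = 0.81
By independence, V(W) = (1)²V(M_1) + (1)²V(M_2) + (-3)²V(M_3)
= (1)²·0.49 + (1)²·14.44 + (-3)²·0.81 = 22.22
SD(W) = √22.22 ≈ 4.7138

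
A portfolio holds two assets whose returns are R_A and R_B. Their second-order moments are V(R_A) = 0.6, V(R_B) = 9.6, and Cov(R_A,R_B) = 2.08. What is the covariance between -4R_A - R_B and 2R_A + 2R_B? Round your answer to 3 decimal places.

Cov(-4R_A - R_B, 2R_A + 2R_B) = (-4)(2)V(R_A) + (-1)(2)V(R_B) + [(-4)(2) + (-1)(2)]Cov(R_A,R_B)
= -8·0.6 + -2·9.6 + -10·2.08 = -44.8

-44.800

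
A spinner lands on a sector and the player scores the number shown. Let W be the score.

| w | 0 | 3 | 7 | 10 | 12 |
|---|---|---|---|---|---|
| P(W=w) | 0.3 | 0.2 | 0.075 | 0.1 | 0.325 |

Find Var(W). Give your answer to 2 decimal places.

25.97

E[W] = (0)(0.3) + (3)(0.2) + (7)(0.075) + (10)(0.1) + (12)(0.325) = 6.025
E[W²] = (0)²(0.3) + (3)²(0.2) + (7)²(0.075) + (10)²(0.1) + (12)²(0.325) = 62.275
Var(W) = E[W²] − (E[W])² = 62.275 − (6.025)² = 25.974375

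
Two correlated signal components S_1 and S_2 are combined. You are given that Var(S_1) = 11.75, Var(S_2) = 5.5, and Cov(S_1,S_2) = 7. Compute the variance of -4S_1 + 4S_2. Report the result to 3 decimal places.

52.000

Var(-4S_1 + 4S_2) = (-4)²·Var(S_1) + (4)²·Var(S_2) + 2·(-4)·(4)·Cov(S_1,S_2)
= 16·11.75 + 16·5.5 + -32·7 = 52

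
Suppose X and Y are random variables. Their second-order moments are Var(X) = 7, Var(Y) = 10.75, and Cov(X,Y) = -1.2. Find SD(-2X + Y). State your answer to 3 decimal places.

Var(-2X + Y) = (-2)²·Var(X) + (1)²·Var(Y) + 2·(-2)·(1)·Cov(X,Y)
= 4·7 + 1·10.75 + -4·-1.2 = 43.55
SD(-2X + Y) = √43.55 ≈ 6.599

6.599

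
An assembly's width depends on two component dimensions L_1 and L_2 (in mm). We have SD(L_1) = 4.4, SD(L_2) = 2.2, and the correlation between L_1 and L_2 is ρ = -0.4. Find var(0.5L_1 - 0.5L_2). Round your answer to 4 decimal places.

7.9860

var(L_1) = (4.4)² = 19.36;  var(L_2) = (2.2)² = 4.84
Cov(L_1,L_2) = ρ·SD(L_1)·SD(L_2) = -0.4·4.4·2.2 = -3.872
var(0.5L_1 - 0.5L_2) = (0.5)²·var(L_1) + (-0.5)²·var(L_2) + 2·(0.5)·(-0.5)·Cov(L_1,L_2)
= 0.25·19.36 + 0.25·4.84 + -0.5·-3.872 = 7.986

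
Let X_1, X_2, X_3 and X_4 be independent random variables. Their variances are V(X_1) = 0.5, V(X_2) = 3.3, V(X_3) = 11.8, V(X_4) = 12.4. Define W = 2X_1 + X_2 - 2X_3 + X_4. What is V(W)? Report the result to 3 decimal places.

64.900

By independence, V(W) = (2)²V(X_1) + (1)²V(X_2) + (-2)²V(X_3) + (1)²V(X_4)
= (2)²·0.5 + (1)²·3.3 + (-2)²·11.8 + (1)²·12.4 = 64.9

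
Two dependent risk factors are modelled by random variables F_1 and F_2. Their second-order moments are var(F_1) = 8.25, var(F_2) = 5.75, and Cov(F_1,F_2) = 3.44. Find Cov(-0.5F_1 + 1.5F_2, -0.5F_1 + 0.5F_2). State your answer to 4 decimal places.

Cov(-0.5F_1 + 1.5F_2, -0.5F_1 + 0.5F_2) = (-0.5)(-0.5)var(F_1) + (1.5)(0.5)var(F_2) + [(-0.5)(0.5) + (1.5)(-0.5)]Cov(F_1,F_2)
= 0.25·8.25 + 0.75·5.75 + -1·3.44 = 2.935

2.9350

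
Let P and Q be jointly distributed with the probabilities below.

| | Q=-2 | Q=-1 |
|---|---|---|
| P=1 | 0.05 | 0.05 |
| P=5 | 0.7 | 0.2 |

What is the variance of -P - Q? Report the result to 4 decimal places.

1.4275

E[P] = 4.6,  E[Q] = -1.75,  E[PQ] = -8.15
V(P) = 22.6 − (4.6)² = 1.44;  V(Q) = 3.25 − (-1.75)² = 0.1875
Cov(P,Q) = -8.15 − (4.6)(-1.75) = -0.1
V(-P - Q) = (-1)²·1.44 + (-1)²·0.1875 + 2·(-1)·(-1)·-0.1 = 1.4275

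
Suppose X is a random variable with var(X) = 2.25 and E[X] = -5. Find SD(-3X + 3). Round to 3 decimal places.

var(-3X + 3) = (-3)²·2.25 = 20.25
SD(-3X + 3) = √20.25 ≈ 4.500

4.500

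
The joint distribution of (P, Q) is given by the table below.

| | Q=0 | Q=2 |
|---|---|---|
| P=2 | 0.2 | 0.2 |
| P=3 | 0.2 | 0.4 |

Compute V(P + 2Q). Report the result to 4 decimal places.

4.4000

E[P] = 2.6,  E[Q] = 1.2,  E[PQ] = 3.2
V(P) = 7 − (2.6)² = 0.24;  V(Q) = 2.4 − (1.2)² = 0.96
cov(P,Q) = 3.2 − (2.6)(1.2) = 0.08
V(P + 2Q) = (1)²·0.24 + (2)²·0.96 + 2·(1)·(2)·0.08 = 4.4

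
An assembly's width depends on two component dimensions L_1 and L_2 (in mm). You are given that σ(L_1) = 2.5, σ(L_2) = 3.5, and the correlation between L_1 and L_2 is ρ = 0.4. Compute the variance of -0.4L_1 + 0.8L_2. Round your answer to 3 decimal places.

Var(L_1) = (2.5)² = 6.25;  Var(L_2) = (3.5)² = 12.25
Cov(L_1,L_2) = ρ·σ(L_1)·σ(L_2) = 0.4·2.5·3.5 = 3.5
Var(-0.4L_1 + 0.8L_2) = (-0.4)²·Var(L_1) + (0.8)²·Var(L_2) + 2·(-0.4)·(0.8)·Cov(L_1,L_2)
= 0.16·6.25 + 0.64·12.25 + -0.64·3.5 = 6.6

6.600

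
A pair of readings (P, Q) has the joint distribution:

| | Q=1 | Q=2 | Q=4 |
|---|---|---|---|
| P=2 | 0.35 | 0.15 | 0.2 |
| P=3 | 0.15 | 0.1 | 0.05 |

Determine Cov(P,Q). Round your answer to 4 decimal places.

-0.0500

E[P] = 2.3,  E[Q] = 2
E[PQ] = 4.55
Cov(P,Q) = E[PQ] − E[P]E[Q] = 4.55 − (2.3)(2) = -0.05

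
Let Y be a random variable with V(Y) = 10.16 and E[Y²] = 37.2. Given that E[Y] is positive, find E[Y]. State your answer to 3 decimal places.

5.200

(E[Y])² = E[Y²] − V(Y) = 37.2 − 10.16 = 27.04
E[Y] = √27.04 = 5.2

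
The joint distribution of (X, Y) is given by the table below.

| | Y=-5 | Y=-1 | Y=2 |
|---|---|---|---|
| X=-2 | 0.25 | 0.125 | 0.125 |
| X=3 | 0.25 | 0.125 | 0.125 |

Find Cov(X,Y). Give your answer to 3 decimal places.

E[X] = 0.5,  E[Y] = -2.25
E[XY] = -1.125
Cov(X,Y) = E[XY] − E[X]E[Y] = -1.125 − (0.5)(-2.25) = 0

0.000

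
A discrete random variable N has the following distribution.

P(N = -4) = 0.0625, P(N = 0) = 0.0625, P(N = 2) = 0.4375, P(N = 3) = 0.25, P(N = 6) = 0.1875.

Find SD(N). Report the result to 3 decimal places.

2.345

E[N] = (-4)(0.0625) + (0)(0.0625) + (2)(0.4375) + (3)(0.25) + (6)(0.1875) = 2.5
E[N²] = (-4)²(0.0625) + (0)²(0.0625) + (2)²(0.4375) + (3)²(0.25) + (6)²(0.1875) = 11.75
var(N) = E[N²] − (E[N])² = 11.75 − (2.5)² = 5.5
SD(N) = √5.5 ≈ 2.345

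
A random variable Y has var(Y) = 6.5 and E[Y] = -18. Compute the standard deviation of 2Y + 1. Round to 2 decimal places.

5.10

var(2Y + 1) = (2)²·6.5 = 26
σ(2Y + 1) = √26 ≈ 5.10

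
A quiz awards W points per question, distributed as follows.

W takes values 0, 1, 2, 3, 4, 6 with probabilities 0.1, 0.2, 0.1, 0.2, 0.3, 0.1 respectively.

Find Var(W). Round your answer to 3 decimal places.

2.960

E[W] = (0)(0.1) + (1)(0.2) + (2)(0.1) + (3)(0.2) + (4)(0.3) + (6)(0.1) = 2.8
E[W²] = (0)²(0.1) + (1)²(0.2) + (2)²(0.1) + (3)²(0.2) + (4)²(0.3) + (6)²(0.1) = 10.8
Var(W) = E[W²] − (E[W])² = 10.8 − (2.8)² = 2.96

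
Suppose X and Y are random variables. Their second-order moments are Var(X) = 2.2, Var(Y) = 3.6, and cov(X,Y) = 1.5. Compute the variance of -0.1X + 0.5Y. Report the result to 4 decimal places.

Var(-0.1X + 0.5Y) = (-0.1)²·Var(X) + (0.5)²·Var(Y) + 2·(-0.1)·(0.5)·cov(X,Y)
= 0.01·2.2 + 0.25·3.6 + -0.1·1.5 = 0.772

0.7720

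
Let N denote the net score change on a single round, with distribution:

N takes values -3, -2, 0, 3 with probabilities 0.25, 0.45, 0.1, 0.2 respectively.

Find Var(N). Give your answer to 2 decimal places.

4.75

E[N] = (-3)(0.25) + (-2)(0.45) + (0)(0.1) + (3)(0.2) = -1.05
E[N²] = (-3)²(0.25) + (-2)²(0.45) + (0)²(0.1) + (3)²(0.2) = 5.85
Var(N) = E[N²] − (E[N])² = 5.85 − (-1.05)² = 4.7475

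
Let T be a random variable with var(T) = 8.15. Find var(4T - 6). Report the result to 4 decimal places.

130.4000

var(4T - 6) = (4)²·var(T) = 16·8.15 = 130.4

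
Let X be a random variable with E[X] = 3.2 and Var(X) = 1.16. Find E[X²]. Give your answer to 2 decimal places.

11.40

E[X²] = Var(X) + (E[X])² = 1.16 + (3.2)² = 11.4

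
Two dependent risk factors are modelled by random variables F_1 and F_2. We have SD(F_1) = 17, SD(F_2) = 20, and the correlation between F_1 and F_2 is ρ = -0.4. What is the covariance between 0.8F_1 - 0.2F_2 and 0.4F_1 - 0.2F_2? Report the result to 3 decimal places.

Var(F_1) = (17)² = 289;  Var(F_2) = (20)² = 400
Cov(F_1,F_2) = ρ·SD(F_1)·SD(F_2) = -0.4·17·20 = -136
Cov(0.8F_1 - 0.2F_2, 0.4F_1 - 0.2F_2) = (0.8)(0.4)Var(F_1) + (-0.2)(-0.2)Var(F_2) + [(0.8)(-0.2) + (-0.2)(0.4)]Cov(F_1,F_2)
= 0.32·289 + 0.04·400 + -0.24·-136 = 141.12

141.120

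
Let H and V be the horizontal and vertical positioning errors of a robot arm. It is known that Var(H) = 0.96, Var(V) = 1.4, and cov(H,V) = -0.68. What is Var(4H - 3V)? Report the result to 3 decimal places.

44.280

Var(4H - 3V) = (4)²·Var(H) + (-3)²·Var(V) + 2·(4)·(-3)·cov(H,V)
= 16·0.96 + 9·1.4 + -24·-0.68 = 44.28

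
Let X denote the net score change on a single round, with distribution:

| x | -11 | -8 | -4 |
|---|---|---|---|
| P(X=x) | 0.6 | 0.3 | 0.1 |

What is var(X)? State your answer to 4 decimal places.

E[X] = (-11)(0.6) + (-8)(0.3) + (-4)(0.1) = -9.4
E[X²] = (-11)²(0.6) + (-8)²(0.3) + (-4)²(0.1) = 93.4
var(X) = E[X²] − (E[X])² = 93.4 − (-9.4)² = 5.04

5.0400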